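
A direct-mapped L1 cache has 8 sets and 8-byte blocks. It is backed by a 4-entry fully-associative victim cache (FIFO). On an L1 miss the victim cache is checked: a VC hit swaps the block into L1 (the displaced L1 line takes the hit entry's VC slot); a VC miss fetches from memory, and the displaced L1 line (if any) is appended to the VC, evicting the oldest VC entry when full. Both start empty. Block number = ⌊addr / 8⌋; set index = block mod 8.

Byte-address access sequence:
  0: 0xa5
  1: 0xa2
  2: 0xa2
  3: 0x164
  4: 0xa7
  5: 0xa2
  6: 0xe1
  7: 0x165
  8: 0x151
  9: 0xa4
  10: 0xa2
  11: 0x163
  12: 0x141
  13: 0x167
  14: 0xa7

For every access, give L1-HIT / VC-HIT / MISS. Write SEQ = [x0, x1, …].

SEQ = [MISS, L1-HIT, L1-HIT, MISS, VC-HIT, L1-HIT, MISS, VC-HIT, MISS, VC-HIT, L1-HIT, VC-HIT, MISS, L1-HIT, VC-HIT]

#0 0xa5→b20/s4 MISS; vc=[]
#1 0xa2→b20/s4 L1-HIT; vc=[]
#2 0xa2→b20/s4 L1-HIT; vc=[]
#3 0x164→b44/s4 MISS; vc=[20]
#4 0xa7→b20/s4 VC-HIT; vc=[44]
#5 0xa2→b20/s4 L1-HIT; vc=[44]
#6 0xe1→b28/s4 MISS; vc=[44,20]
#7 0x165→b44/s4 VC-HIT; vc=[28,20]
#8 0x151→b42/s2 MISS; vc=[28,20]
#9 0xa4→b20/s4 VC-HIT; vc=[28,44]
#10 0xa2→b20/s4 L1-HIT; vc=[28,44]
#11 0x163→b44/s4 VC-HIT; vc=[28,20]
#12 0x141→b40/s0 MISS; vc=[28,20]
#13 0x167→b44/s4 L1-HIT; vc=[28,20]
#14 0xa7→b20/s4 VC-HIT; vc=[28,44]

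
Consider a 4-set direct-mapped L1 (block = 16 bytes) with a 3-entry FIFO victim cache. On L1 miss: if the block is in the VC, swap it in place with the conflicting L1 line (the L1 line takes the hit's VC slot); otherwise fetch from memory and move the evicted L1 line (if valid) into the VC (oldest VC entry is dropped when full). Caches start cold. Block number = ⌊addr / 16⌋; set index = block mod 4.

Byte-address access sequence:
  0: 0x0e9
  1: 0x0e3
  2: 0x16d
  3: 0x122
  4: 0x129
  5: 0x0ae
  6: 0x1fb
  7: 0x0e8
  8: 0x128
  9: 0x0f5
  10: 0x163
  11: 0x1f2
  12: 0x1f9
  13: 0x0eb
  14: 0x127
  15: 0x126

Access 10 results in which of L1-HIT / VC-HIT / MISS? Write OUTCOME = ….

#0 0xe9→b14/s2 MISS; vc=[]
#1 0xe3→b14/s2 L1-HIT; vc=[]
#2 0x16d→b22/s2 MISS; vc=[14]
#3 0x122→b18/s2 MISS; vc=[14,22]
#4 0x129→b18/s2 L1-HIT; vc=[14,22]
#5 0xae→b10/s2 MISS; vc=[14,22,18]
#6 0x1fb→b31/s3 MISS; vc=[14,22,18]
#7 0xe8→b14/s2 VC-HIT; vc=[10,22,18]
#8 0x128→b18/s2 VC-HIT; vc=[10,22,14]
#9 0xf5→b15/s3 MISS; vc=[22,14,31]
#10 0x163→b22/s2 VC-HIT; vc=[18,14,31]
#11 0x1f2→b31/s3 VC-HIT; vc=[18,14,15]
#12 0x1f9→b31/s3 L1-HIT; vc=[18,14,15]
#13 0xeb→b14/s2 VC-HIT; vc=[18,22,15]
#14 0x127→b18/s2 VC-HIT; vc=[14,22,15]
#15 0x126→b18/s2 L1-HIT; vc=[14,22,15]

OUTCOME = VC-HIT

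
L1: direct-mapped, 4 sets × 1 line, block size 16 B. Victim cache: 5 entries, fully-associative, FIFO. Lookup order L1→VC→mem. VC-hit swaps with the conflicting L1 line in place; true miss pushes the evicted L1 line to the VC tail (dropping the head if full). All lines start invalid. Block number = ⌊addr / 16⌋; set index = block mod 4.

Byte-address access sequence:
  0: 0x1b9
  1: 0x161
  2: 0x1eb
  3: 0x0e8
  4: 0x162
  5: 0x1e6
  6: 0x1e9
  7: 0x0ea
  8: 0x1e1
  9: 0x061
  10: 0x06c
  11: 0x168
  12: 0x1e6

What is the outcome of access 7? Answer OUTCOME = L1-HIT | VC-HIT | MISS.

OUTCOME = VC-HIT

#0 0x1b9→b27/s3 MISS; vc=[]
#1 0x161→b22/s2 MISS; vc=[]
#2 0x1eb→b30/s2 MISS; vc=[22]
#3 0xe8→b14/s2 MISS; vc=[22,30]
#4 0x162→b22/s2 VC-HIT; vc=[14,30]
#5 0x1e6→b30/s2 VC-HIT; vc=[14,22]
#6 0x1e9→b30/s2 L1-HIT; vc=[14,22]
#7 0xea→b14/s2 VC-HIT; vc=[30,22]
#8 0x1e1→b30/s2 VC-HIT; vc=[14,22]
#9 0x61→b6/s2 MISS; vc=[14,22,30]
#10 0x6c→b6/s2 L1-HIT; vc=[14,22,30]
#11 0x168→b22/s2 VC-HIT; vc=[14,6,30]
#12 0x1e6→b30/s2 VC-HIT; vc=[14,6,22]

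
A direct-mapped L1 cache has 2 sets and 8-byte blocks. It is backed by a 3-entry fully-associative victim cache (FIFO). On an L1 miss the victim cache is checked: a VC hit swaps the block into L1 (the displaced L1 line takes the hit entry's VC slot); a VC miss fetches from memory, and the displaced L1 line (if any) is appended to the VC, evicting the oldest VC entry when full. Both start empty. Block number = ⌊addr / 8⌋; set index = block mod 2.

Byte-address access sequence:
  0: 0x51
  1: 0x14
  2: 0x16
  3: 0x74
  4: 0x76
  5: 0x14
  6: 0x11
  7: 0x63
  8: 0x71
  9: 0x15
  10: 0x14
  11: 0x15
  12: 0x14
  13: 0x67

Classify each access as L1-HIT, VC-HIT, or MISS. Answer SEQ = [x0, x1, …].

SEQ = [MISS, MISS, L1-HIT, MISS, L1-HIT, VC-HIT, L1-HIT, MISS, VC-HIT, VC-HIT, L1-HIT, L1-HIT, L1-HIT, VC-HIT]

#0 0x51→b10/s0 MISS; vc=[]
#1 0x14→b2/s0 MISS; vc=[10]
#2 0x16→b2/s0 L1-HIT; vc=[10]
#3 0x74→b14/s0 MISS; vc=[10,2]
#4 0x76→b14/s0 L1-HIT; vc=[10,2]
#5 0x14→b2/s0 VC-HIT; vc=[10,14]
#6 0x11→b2/s0 L1-HIT; vc=[10,14]
#7 0x63→b12/s0 MISS; vc=[10,14,2]
#8 0x71→b14/s0 VC-HIT; vc=[10,12,2]
#9 0x15→b2/s0 VC-HIT; vc=[10,12,14]
#10 0x14→b2/s0 L1-HIT; vc=[10,12,14]
#11 0x15→b2/s0 L1-HIT; vc=[10,12,14]
#12 0x14→b2/s0 L1-HIT; vc=[10,12,14]
#13 0x67→b12/s0 VC-HIT; vc=[10,2,14]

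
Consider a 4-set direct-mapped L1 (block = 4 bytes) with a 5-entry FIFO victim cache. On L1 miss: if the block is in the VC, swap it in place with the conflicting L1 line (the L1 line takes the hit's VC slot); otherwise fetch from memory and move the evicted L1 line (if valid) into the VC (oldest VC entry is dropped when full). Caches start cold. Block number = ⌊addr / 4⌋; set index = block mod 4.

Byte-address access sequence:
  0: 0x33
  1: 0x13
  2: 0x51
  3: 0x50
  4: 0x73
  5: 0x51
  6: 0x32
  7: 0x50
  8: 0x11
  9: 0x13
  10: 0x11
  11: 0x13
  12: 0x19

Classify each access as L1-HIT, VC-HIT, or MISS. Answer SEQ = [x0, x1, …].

SEQ = [MISS, MISS, MISS, L1-HIT, MISS, VC-HIT, VC-HIT, VC-HIT, VC-HIT, L1-HIT, L1-HIT, L1-HIT, MISS]

0: 0x33 (blk 12, set 0) → MISS  vc=[]
1: 0x13 (blk 4, set 0) → MISS  vc=[12]
2: 0x51 (blk 20, set 0) → MISS  vc=[12, 4]
3: 0x50 (blk 20, set 0) → L1-HIT  vc=[12, 4]
4: 0x73 (blk 28, set 0) → MISS  vc=[12, 4, 20]
5: 0x51 (blk 20, set 0) → VC-HIT  vc=[12, 4, 28]
6: 0x32 (blk 12, set 0) → VC-HIT  vc=[20, 4, 28]
7: 0x50 (blk 20, set 0) → VC-HIT  vc=[12, 4, 28]
8: 0x11 (blk 4, set 0) → VC-HIT  vc=[12, 20, 28]
9: 0x13 (blk 4, set 0) → L1-HIT  vc=[12, 20, 28]
10: 0x11 (blk 4, set 0) → L1-HIT  vc=[12, 20, 28]
11: 0x13 (blk 4, set 0) → L1-HIT  vc=[12, 20, 28]
12: 0x19 (blk 6, set 2) → MISS  vc=[12, 20, 28]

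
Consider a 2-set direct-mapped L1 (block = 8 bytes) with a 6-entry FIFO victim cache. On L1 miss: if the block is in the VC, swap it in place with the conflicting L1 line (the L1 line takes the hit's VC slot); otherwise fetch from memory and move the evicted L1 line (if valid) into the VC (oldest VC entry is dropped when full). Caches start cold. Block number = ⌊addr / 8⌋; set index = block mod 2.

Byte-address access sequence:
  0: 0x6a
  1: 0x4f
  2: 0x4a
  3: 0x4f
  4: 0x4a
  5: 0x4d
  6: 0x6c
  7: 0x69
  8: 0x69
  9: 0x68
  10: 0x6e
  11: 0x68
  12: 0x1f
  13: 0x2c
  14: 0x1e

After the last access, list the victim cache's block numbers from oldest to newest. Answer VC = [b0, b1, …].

VC = [9, 13, 5]

#0 0x6a→b13/s1 MISS; vc=[]
#1 0x4f→b9/s1 MISS; vc=[13]
#2 0x4a→b9/s1 L1-HIT; vc=[13]
#3 0x4f→b9/s1 L1-HIT; vc=[13]
#4 0x4a→b9/s1 L1-HIT; vc=[13]
#5 0x4d→b9/s1 L1-HIT; vc=[13]
#6 0x6c→b13/s1 VC-HIT; vc=[9]
#7 0x69→b13/s1 L1-HIT; vc=[9]
#8 0x69→b13/s1 L1-HIT; vc=[9]
#9 0x68→b13/s1 L1-HIT; vc=[9]
#10 0x6e→b13/s1 L1-HIT; vc=[9]
#11 0x68→b13/s1 L1-HIT; vc=[9]
#12 0x1f→b3/s1 MISS; vc=[9,13]
#13 0x2c→b5/s1 MISS; vc=[9,13,3]
#14 0x1e→b3/s1 VC-HIT; vc=[9,13,5]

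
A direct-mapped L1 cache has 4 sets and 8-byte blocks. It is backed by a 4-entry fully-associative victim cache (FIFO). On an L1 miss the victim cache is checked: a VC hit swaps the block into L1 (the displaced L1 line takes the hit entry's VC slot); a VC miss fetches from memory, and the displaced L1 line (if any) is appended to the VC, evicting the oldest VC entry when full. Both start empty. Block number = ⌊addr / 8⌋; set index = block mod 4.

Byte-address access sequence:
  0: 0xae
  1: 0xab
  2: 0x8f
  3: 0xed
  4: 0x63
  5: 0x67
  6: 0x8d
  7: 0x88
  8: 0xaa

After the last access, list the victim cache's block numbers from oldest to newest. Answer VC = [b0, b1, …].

  [0] addr=0xae blk=21 s=1: MISS | VC []
  [1] addr=0xab blk=21 s=1: L1-HIT | VC []
  [2] addr=0x8f blk=17 s=1: MISS | VC [21]
  [3] addr=0xed blk=29 s=1: MISS | VC [21, 17]
  [4] addr=0x63 blk=12 s=0: MISS | VC [21, 17]
  [5] addr=0x67 blk=12 s=0: L1-HIT | VC [21, 17]
  [6] addr=0x8d blk=17 s=1: VC-HIT | VC [21, 29]
  [7] addr=0x88 blk=17 s=1: L1-HIT | VC [21, 29]
  [8] addr=0xaa blk=21 s=1: VC-HIT | VC [17, 29]

VC = [17, 29]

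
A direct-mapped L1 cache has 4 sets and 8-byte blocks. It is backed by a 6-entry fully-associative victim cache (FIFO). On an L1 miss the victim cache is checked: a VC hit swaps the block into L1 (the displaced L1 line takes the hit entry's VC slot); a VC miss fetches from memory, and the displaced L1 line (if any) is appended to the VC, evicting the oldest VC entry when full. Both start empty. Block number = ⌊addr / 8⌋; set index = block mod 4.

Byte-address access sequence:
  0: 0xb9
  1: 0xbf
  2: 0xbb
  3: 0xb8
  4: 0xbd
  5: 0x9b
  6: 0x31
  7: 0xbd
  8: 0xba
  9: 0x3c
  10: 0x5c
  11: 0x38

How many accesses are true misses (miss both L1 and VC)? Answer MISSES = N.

#0 0xb9→b23/s3 MISS; vc=[]
#1 0xbf→b23/s3 L1-HIT; vc=[]
#2 0xbb→b23/s3 L1-HIT; vc=[]
#3 0xb8→b23/s3 L1-HIT; vc=[]
#4 0xbd→b23/s3 L1-HIT; vc=[]
#5 0x9b→b19/s3 MISS; vc=[23]
#6 0x31→b6/s2 MISS; vc=[23]
#7 0xbd→b23/s3 VC-HIT; vc=[19]
#8 0xba→b23/s3 L1-HIT; vc=[19]
#9 0x3c→b7/s3 MISS; vc=[19,23]
#10 0x5c→b11/s3 MISS; vc=[19,23,7]
#11 0x38→b7/s3 VC-HIT; vc=[19,23,11]

MISSES = 5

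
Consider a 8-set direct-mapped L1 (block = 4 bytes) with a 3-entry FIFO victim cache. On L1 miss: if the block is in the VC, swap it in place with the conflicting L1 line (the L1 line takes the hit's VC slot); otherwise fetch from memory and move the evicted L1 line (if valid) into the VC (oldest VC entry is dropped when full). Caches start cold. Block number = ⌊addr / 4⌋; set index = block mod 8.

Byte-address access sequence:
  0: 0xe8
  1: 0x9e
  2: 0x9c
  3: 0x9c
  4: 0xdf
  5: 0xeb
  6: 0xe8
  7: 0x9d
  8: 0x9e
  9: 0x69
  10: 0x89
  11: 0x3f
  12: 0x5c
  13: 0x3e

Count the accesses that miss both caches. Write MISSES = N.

0: 0xe8 (blk 58, set 2) → MISS  vc=[]
1: 0x9e (blk 39, set 7) → MISS  vc=[]
2: 0x9c (blk 39, set 7) → L1-HIT  vc=[]
3: 0x9c (blk 39, set 7) → L1-HIT  vc=[]
4: 0xdf (blk 55, set 7) → MISS  vc=[39]
5: 0xeb (blk 58, set 2) → L1-HIT  vc=[39]
6: 0xe8 (blk 58, set 2) → L1-HIT  vc=[39]
7: 0x9d (blk 39, set 7) → VC-HIT  vc=[55]
8: 0x9e (blk 39, set 7) → L1-HIT  vc=[55]
9: 0x69 (blk 26, set 2) → MISS  vc=[55, 58]
10: 0x89 (blk 34, set 2) → MISS  vc=[55, 58, 26]
11: 0x3f (blk 15, set 7) → MISS  vc=[58, 26, 39]
12: 0x5c (blk 23, set 7) → MISS  vc=[26, 39, 15]
13: 0x3e (blk 15, set 7) → VC-HIT  vc=[26, 39, 23]

MISSES = 7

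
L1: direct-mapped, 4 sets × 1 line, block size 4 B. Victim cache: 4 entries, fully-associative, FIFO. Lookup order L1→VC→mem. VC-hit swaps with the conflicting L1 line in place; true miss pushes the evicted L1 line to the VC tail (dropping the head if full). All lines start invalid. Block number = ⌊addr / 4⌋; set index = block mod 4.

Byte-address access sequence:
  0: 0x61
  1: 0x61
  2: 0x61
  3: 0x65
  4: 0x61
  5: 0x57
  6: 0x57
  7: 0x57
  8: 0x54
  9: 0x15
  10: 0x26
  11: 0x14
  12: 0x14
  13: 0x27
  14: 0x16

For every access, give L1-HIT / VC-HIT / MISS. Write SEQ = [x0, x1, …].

#0 0x61→b24/s0 MISS; vc=[]
#1 0x61→b24/s0 L1-HIT; vc=[]
#2 0x61→b24/s0 L1-HIT; vc=[]
#3 0x65→b25/s1 MISS; vc=[]
#4 0x61→b24/s0 L1-HIT; vc=[]
#5 0x57→b21/s1 MISS; vc=[25]
#6 0x57→b21/s1 L1-HIT; vc=[25]
#7 0x57→b21/s1 L1-HIT; vc=[25]
#8 0x54→b21/s1 L1-HIT; vc=[25]
#9 0x15→b5/s1 MISS; vc=[25,21]
#10 0x26→b9/s1 MISS; vc=[25,21,5]
#11 0x14→b5/s1 VC-HIT; vc=[25,21,9]
#12 0x14→b5/s1 L1-HIT; vc=[25,21,9]
#13 0x27→b9/s1 VC-HIT; vc=[25,21,5]
#14 0x16→b5/s1 VC-HIT; vc=[25,21,9]

SEQ = [MISS, L1-HIT, L1-HIT, MISS, L1-HIT, MISS, L1-HIT, L1-HIT, L1-HIT, MISS, MISS, VC-HIT, L1-HIT, VC-HIT, VC-HIT]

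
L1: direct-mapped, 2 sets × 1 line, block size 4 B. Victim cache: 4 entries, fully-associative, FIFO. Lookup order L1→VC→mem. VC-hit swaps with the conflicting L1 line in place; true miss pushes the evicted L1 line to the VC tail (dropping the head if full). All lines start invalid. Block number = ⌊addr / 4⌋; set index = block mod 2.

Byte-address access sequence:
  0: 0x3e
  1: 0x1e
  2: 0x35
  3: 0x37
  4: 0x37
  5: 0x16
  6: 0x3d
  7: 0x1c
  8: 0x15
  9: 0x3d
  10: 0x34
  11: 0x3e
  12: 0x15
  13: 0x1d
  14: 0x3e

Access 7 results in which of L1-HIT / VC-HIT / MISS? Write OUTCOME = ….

#0 0x3e→b15/s1 MISS; vc=[]
#1 0x1e→b7/s1 MISS; vc=[15]
#2 0x35→b13/s1 MISS; vc=[15,7]
#3 0x37→b13/s1 L1-HIT; vc=[15,7]
#4 0x37→b13/s1 L1-HIT; vc=[15,7]
#5 0x16→b5/s1 MISS; vc=[15,7,13]
#6 0x3d→b15/s1 VC-HIT; vc=[5,7,13]
#7 0x1c→b7/s1 VC-HIT; vc=[5,15,13]
#8 0x15→b5/s1 VC-HIT; vc=[7,15,13]
#9 0x3d→b15/s1 VC-HIT; vc=[7,5,13]
#10 0x34→b13/s1 VC-HIT; vc=[7,5,15]
#11 0x3e→b15/s1 VC-HIT; vc=[7,5,13]
#12 0x15→b5/s1 VC-HIT; vc=[7,15,13]
#13 0x1d→b7/s1 VC-HIT; vc=[5,15,13]
#14 0x3e→b15/s1 VC-HIT; vc=[5,7,13]

OUTCOME = VC-HIT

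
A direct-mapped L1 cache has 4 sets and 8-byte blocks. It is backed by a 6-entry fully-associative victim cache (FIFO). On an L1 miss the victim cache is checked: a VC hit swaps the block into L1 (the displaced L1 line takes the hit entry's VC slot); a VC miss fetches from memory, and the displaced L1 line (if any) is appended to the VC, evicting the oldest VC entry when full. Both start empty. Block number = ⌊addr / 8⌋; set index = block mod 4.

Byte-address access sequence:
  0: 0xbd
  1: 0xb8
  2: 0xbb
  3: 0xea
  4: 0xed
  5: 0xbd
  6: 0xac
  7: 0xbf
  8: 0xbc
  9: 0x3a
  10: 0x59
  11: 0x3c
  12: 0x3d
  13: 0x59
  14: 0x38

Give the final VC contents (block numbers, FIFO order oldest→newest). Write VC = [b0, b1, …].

  [0] addr=0xbd blk=23 s=3: MISS | VC []
  [1] addr=0xb8 blk=23 s=3: L1-HIT | VC []
  [2] addr=0xbb blk=23 s=3: L1-HIT | VC []
  [3] addr=0xea blk=29 s=1: MISS | VC []
  [4] addr=0xed blk=29 s=1: L1-HIT | VC []
  [5] addr=0xbd blk=23 s=3: L1-HIT | VC []
  [6] addr=0xac blk=21 s=1: MISS | VC [29]
  [7] addr=0xbf blk=23 s=3: L1-HIT | VC [29]
  [8] addr=0xbc blk=23 s=3: L1-HIT | VC [29]
  [9] addr=0x3a blk=7 s=3: MISS | VC [29, 23]
  [10] addr=0x59 blk=11 s=3: MISS | VC [29, 23, 7]
  [11] addr=0x3c blk=7 s=3: VC-HIT | VC [29, 23, 11]
  [12] addr=0x3d blk=7 s=3: L1-HIT | VC [29, 23, 11]
  [13] addr=0x59 blk=11 s=3: VC-HIT | VC [29, 23, 7]
  [14] addr=0x38 blk=7 s=3: VC-HIT | VC [29, 23, 11]

VC = [29, 23, 11]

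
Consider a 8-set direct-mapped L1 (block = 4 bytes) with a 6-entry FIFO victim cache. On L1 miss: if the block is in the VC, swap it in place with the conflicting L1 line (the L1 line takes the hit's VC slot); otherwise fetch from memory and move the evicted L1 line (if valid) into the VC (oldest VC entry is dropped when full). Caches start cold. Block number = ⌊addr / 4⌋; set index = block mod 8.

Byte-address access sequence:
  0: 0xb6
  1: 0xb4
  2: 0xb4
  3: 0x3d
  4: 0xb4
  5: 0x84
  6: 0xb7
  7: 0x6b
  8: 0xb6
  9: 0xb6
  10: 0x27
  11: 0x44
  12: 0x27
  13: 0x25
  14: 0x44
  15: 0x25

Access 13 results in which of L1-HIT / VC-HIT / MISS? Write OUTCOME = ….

OUTCOME = L1-HIT

#0 0xb6→b45/s5 MISS; vc=[]
#1 0xb4→b45/s5 L1-HIT; vc=[]
#2 0xb4→b45/s5 L1-HIT; vc=[]
#3 0x3d→b15/s7 MISS; vc=[]
#4 0xb4→b45/s5 L1-HIT; vc=[]
#5 0x84→b33/s1 MISS; vc=[]
#6 0xb7→b45/s5 L1-HIT; vc=[]
#7 0x6b→b26/s2 MISS; vc=[]
#8 0xb6→b45/s5 L1-HIT; vc=[]
#9 0xb6→b45/s5 L1-HIT; vc=[]
#10 0x27→b9/s1 MISS; vc=[33]
#11 0x44→b17/s1 MISS; vc=[33,9]
#12 0x27→b9/s1 VC-HIT; vc=[33,17]
#13 0x25→b9/s1 L1-HIT; vc=[33,17]
#14 0x44→b17/s1 VC-HIT; vc=[33,9]
#15 0x25→b9/s1 VC-HIT; vc=[33,17]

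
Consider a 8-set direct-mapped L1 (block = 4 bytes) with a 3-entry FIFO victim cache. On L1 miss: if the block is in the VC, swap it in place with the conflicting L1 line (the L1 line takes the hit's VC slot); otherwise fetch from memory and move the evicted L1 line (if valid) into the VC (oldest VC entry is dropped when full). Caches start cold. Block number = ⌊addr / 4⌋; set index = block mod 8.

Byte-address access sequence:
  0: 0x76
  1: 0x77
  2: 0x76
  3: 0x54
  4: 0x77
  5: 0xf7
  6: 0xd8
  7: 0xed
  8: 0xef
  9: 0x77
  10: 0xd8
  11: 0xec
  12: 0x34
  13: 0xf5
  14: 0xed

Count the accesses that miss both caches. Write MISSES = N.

MISSES = 6

0: 0x76 (blk 29, set 5) → MISS  vc=[]
1: 0x77 (blk 29, set 5) → L1-HIT  vc=[]
2: 0x76 (blk 29, set 5) → L1-HIT  vc=[]
3: 0x54 (blk 21, set 5) → MISS  vc=[29]
4: 0x77 (blk 29, set 5) → VC-HIT  vc=[21]
5: 0xf7 (blk 61, set 5) → MISS  vc=[21, 29]
6: 0xd8 (blk 54, set 6) → MISS  vc=[21, 29]
7: 0xed (blk 59, set 3) → MISS  vc=[21, 29]
8: 0xef (blk 59, set 3) → L1-HIT  vc=[21, 29]
9: 0x77 (blk 29, set 5) → VC-HIT  vc=[21, 61]
10: 0xd8 (blk 54, set 6) → L1-HIT  vc=[21, 61]
11: 0xec (blk 59, set 3) → L1-HIT  vc=[21, 61]
12: 0x34 (blk 13, set 5) → MISS  vc=[21, 61, 29]
13: 0xf5 (blk 61, set 5) → VC-HIT  vc=[21, 13, 29]
14: 0xed (blk 59, set 3) → L1-HIT  vc=[21, 13, 29]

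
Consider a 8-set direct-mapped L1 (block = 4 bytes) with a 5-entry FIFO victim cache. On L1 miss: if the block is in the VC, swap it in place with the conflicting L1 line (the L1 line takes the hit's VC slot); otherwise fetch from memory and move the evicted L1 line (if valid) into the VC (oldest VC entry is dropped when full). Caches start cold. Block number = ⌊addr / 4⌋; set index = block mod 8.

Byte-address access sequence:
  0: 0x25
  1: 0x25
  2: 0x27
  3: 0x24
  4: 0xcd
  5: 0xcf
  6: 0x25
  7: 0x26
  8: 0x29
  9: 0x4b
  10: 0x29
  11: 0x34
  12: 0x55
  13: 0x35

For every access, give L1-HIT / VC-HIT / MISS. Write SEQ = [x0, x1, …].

SEQ = [MISS, L1-HIT, L1-HIT, L1-HIT, MISS, L1-HIT, L1-HIT, L1-HIT, MISS, MISS, VC-HIT, MISS, MISS, VC-HIT]

  [0] addr=0x25 blk=9 s=1: MISS | VC []
  [1] addr=0x25 blk=9 s=1: L1-HIT | VC []
  [2] addr=0x27 blk=9 s=1: L1-HIT | VC []
  [3] addr=0x24 blk=9 s=1: L1-HIT | VC []
  [4] addr=0xcd blk=51 s=3: MISS | VC []
  [5] addr=0xcf blk=51 s=3: L1-HIT | VC []
  [6] addr=0x25 blk=9 s=1: L1-HIT | VC []
  [7] addr=0x26 blk=9 s=1: L1-HIT | VC []
  [8] addr=0x29 blk=10 s=2: MISS | VC []
  [9] addr=0x4b blk=18 s=2: MISS | VC [10]
  [10] addr=0x29 blk=10 s=2: VC-HIT | VC [18]
  [11] addr=0x34 blk=13 s=5: MISS | VC [18]
  [12] addr=0x55 blk=21 s=5: MISS | VC [18, 13]
  [13] addr=0x35 blk=13 s=5: VC-HIT | VC [18, 21]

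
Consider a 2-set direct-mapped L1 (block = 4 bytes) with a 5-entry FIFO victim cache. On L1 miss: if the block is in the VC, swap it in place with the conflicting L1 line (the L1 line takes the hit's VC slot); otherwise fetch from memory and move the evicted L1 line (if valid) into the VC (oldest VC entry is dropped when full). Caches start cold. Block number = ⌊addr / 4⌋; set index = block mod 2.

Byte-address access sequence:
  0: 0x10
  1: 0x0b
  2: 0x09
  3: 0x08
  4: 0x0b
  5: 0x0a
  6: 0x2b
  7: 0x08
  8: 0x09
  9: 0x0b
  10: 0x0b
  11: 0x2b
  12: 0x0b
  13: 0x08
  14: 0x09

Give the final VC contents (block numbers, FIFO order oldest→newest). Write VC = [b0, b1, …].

VC = [4, 10]

#0 0x10→b4/s0 MISS; vc=[]
#1 0xb→b2/s0 MISS; vc=[4]
#2 0x9→b2/s0 L1-HIT; vc=[4]
#3 0x8→b2/s0 L1-HIT; vc=[4]
#4 0xb→b2/s0 L1-HIT; vc=[4]
#5 0xa→b2/s0 L1-HIT; vc=[4]
#6 0x2b→b10/s0 MISS; vc=[4,2]
#7 0x8→b2/s0 VC-HIT; vc=[4,10]
#8 0x9→b2/s0 L1-HIT; vc=[4,10]
#9 0xb→b2/s0 L1-HIT; vc=[4,10]
#10 0xb→b2/s0 L1-HIT; vc=[4,10]
#11 0x2b→b10/s0 VC-HIT; vc=[4,2]
#12 0xb→b2/s0 VC-HIT; vc=[4,10]
#13 0x8→b2/s0 L1-HIT; vc=[4,10]
#14 0x9→b2/s0 L1-HIT; vc=[4,10]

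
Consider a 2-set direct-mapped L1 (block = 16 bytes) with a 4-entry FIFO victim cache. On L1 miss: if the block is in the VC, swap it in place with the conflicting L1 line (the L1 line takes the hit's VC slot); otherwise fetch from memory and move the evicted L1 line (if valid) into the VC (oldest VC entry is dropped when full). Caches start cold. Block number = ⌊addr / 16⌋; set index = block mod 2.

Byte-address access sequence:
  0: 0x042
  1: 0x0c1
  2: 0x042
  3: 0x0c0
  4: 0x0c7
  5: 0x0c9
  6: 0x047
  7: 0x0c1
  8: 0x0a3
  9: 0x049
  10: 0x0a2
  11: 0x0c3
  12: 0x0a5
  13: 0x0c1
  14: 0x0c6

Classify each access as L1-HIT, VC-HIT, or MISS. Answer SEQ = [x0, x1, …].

#0 0x42→b4/s0 MISS; vc=[]
#1 0xc1→b12/s0 MISS; vc=[4]
#2 0x42→b4/s0 VC-HIT; vc=[12]
#3 0xc0→b12/s0 VC-HIT; vc=[4]
#4 0xc7→b12/s0 L1-HIT; vc=[4]
#5 0xc9→b12/s0 L1-HIT; vc=[4]
#6 0x47→b4/s0 VC-HIT; vc=[12]
#7 0xc1→b12/s0 VC-HIT; vc=[4]
#8 0xa3→b10/s0 MISS; vc=[4,12]
#9 0x49→b4/s0 VC-HIT; vc=[10,12]
#10 0xa2→b10/s0 VC-HIT; vc=[4,12]
#11 0xc3→b12/s0 VC-HIT; vc=[4,10]
#12 0xa5→b10/s0 VC-HIT; vc=[4,12]
#13 0xc1→b12/s0 VC-HIT; vc=[4,10]
#14 0xc6→b12/s0 L1-HIT; vc=[4,10]

SEQ = [MISS, MISS, VC-HIT, VC-HIT, L1-HIT, L1-HIT, VC-HIT, VC-HIT, MISS, VC-HIT, VC-HIT, VC-HIT, VC-HIT, VC-HIT, L1-HIT]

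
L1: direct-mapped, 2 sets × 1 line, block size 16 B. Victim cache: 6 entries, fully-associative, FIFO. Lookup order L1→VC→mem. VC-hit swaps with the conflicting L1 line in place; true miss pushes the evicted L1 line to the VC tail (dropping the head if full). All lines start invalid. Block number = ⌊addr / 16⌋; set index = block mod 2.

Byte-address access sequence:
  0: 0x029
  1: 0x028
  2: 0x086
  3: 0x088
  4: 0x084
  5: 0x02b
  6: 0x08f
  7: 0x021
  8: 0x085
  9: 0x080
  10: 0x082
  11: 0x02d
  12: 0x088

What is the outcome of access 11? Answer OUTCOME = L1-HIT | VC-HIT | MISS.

  [0] addr=0x29 blk=2 s=0: MISS | VC []
  [1] addr=0x28 blk=2 s=0: L1-HIT | VC []
  [2] addr=0x86 blk=8 s=0: MISS | VC [2]
  [3] addr=0x88 blk=8 s=0: L1-HIT | VC [2]
  [4] addr=0x84 blk=8 s=0: L1-HIT | VC [2]
  [5] addr=0x2b blk=2 s=0: VC-HIT | VC [8]
  [6] addr=0x8f blk=8 s=0: VC-HIT | VC [2]
  [7] addr=0x21 blk=2 s=0: VC-HIT | VC [8]
  [8] addr=0x85 blk=8 s=0: VC-HIT | VC [2]
  [9] addr=0x80 blk=8 s=0: L1-HIT | VC [2]
  [10] addr=0x82 blk=8 s=0: L1-HIT | VC [2]
  [11] addr=0x2d blk=2 s=0: VC-HIT | VC [8]
  [12] addr=0x88 blk=8 s=0: VC-HIT | VC [2]

OUTCOME = VC-HIT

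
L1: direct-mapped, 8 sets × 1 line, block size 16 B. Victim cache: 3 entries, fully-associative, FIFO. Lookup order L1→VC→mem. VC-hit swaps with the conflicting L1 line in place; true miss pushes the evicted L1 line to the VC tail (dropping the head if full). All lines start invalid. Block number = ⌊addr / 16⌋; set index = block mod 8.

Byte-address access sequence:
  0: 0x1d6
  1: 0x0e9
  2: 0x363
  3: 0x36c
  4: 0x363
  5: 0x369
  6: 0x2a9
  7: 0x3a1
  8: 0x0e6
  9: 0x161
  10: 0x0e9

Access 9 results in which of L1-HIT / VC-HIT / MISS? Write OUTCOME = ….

#0 0x1d6→b29/s5 MISS; vc=[]
#1 0xe9→b14/s6 MISS; vc=[]
#2 0x363→b54/s6 MISS; vc=[14]
#3 0x36c→b54/s6 L1-HIT; vc=[14]
#4 0x363→b54/s6 L1-HIT; vc=[14]
#5 0x369→b54/s6 L1-HIT; vc=[14]
#6 0x2a9→b42/s2 MISS; vc=[14]
#7 0x3a1→b58/s2 MISS; vc=[14,42]
#8 0xe6→b14/s6 VC-HIT; vc=[54,42]
#9 0x161→b22/s6 MISS; vc=[54,42,14]
#10 0xe9→b14/s6 VC-HIT; vc=[54,42,22]

OUTCOME = MISS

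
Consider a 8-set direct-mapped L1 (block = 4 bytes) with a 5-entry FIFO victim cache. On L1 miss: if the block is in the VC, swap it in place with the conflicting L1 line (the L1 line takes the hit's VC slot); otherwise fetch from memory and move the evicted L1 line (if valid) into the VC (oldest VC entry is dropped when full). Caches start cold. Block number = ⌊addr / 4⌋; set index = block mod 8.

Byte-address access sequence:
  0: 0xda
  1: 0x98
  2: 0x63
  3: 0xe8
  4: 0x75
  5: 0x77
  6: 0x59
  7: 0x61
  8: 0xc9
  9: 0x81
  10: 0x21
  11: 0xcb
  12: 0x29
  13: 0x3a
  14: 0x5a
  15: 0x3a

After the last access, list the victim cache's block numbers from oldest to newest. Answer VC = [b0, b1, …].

0: 0xda (blk 54, set 6) → MISS  vc=[]
1: 0x98 (blk 38, set 6) → MISS  vc=[54]
2: 0x63 (blk 24, set 0) → MISS  vc=[54]
3: 0xe8 (blk 58, set 2) → MISS  vc=[54]
4: 0x75 (blk 29, set 5) → MISS  vc=[54]
5: 0x77 (blk 29, set 5) → L1-HIT  vc=[54]
6: 0x59 (blk 22, set 6) → MISS  vc=[54, 38]
7: 0x61 (blk 24, set 0) → L1-HIT  vc=[54, 38]
8: 0xc9 (blk 50, set 2) → MISS  vc=[54, 38, 58]
9: 0x81 (blk 32, set 0) → MISS  vc=[54, 38, 58, 24]
10: 0x21 (blk 8, set 0) → MISS  vc=[54, 38, 58, 24, 32]
11: 0xcb (blk 50, set 2) → L1-HIT  vc=[54, 38, 58, 24, 32]
12: 0x29 (blk 10, set 2) → MISS  vc=[38, 58, 24, 32, 50]
13: 0x3a (blk 14, set 6) → MISS  vc=[58, 24, 32, 50, 22]
14: 0x5a (blk 22, set 6) → VC-HIT  vc=[58, 24, 32, 50, 14]
15: 0x3a (blk 14, set 6) → VC-HIT  vc=[58, 24, 32, 50, 22]

VC = [58, 24, 32, 50, 22]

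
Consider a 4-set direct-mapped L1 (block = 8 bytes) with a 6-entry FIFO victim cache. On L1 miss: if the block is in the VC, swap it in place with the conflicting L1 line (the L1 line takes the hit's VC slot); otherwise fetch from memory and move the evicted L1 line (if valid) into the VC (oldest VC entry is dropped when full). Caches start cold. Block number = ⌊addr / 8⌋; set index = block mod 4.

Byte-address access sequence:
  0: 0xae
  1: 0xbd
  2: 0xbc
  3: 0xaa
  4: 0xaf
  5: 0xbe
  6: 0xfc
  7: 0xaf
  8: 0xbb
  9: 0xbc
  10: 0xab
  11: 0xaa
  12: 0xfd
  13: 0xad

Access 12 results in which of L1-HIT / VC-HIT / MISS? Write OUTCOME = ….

#0 0xae→b21/s1 MISS; vc=[]
#1 0xbd→b23/s3 MISS; vc=[]
#2 0xbc→b23/s3 L1-HIT; vc=[]
#3 0xaa→b21/s1 L1-HIT; vc=[]
#4 0xaf→b21/s1 L1-HIT; vc=[]
#5 0xbe→b23/s3 L1-HIT; vc=[]
#6 0xfc→b31/s3 MISS; vc=[23]
#7 0xaf→b21/s1 L1-HIT; vc=[23]
#8 0xbb→b23/s3 VC-HIT; vc=[31]
#9 0xbc→b23/s3 L1-HIT; vc=[31]
#10 0xab→b21/s1 L1-HIT; vc=[31]
#11 0xaa→b21/s1 L1-HIT; vc=[31]
#12 0xfd→b31/s3 VC-HIT; vc=[23]
#13 0xad→b21/s1 L1-HIT; vc=[23]

OUTCOME = VC-HIT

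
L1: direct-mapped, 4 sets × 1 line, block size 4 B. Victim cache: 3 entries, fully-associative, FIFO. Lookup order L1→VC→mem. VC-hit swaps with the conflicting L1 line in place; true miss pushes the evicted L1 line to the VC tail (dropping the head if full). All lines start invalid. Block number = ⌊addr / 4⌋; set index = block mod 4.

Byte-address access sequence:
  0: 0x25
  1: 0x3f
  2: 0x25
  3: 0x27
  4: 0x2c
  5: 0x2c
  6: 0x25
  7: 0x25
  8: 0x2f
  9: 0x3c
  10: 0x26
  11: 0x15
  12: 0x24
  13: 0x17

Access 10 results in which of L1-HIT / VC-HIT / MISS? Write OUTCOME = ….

0: 0x25 (blk 9, set 1) → MISS  vc=[]
1: 0x3f (blk 15, set 3) → MISS  vc=[]
2: 0x25 (blk 9, set 1) → L1-HIT  vc=[]
3: 0x27 (blk 9, set 1) → L1-HIT  vc=[]
4: 0x2c (blk 11, set 3) → MISS  vc=[15]
5: 0x2c (blk 11, set 3) → L1-HIT  vc=[15]
6: 0x25 (blk 9, set 1) → L1-HIT  vc=[15]
7: 0x25 (blk 9, set 1) → L1-HIT  vc=[15]
8: 0x2f (blk 11, set 3) → L1-HIT  vc=[15]
9: 0x3c (blk 15, set 3) → VC-HIT  vc=[11]
10: 0x26 (blk 9, set 1) → L1-HIT  vc=[11]
11: 0x15 (blk 5, set 1) → MISS  vc=[11, 9]
12: 0x24 (blk 9, set 1) → VC-HIT  vc=[11, 5]
13: 0x17 (blk 5, set 1) → VC-HIT  vc=[11, 9]

OUTCOME = L1-HIT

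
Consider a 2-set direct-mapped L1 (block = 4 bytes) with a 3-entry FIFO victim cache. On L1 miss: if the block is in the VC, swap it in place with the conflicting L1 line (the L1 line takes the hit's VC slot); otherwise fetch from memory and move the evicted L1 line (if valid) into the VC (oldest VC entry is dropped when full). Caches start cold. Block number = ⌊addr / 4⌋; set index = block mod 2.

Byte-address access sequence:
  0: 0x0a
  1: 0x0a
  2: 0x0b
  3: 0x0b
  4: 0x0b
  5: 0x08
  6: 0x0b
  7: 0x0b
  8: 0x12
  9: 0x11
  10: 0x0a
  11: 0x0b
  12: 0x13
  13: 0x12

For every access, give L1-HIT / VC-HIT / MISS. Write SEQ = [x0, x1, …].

#0 0xa→b2/s0 MISS; vc=[]
#1 0xa→b2/s0 L1-HIT; vc=[]
#2 0xb→b2/s0 L1-HIT; vc=[]
#3 0xb→b2/s0 L1-HIT; vc=[]
#4 0xb→b2/s0 L1-HIT; vc=[]
#5 0x8→b2/s0 L1-HIT; vc=[]
#6 0xb→b2/s0 L1-HIT; vc=[]
#7 0xb→b2/s0 L1-HIT; vc=[]
#8 0x12→b4/s0 MISS; vc=[2]
#9 0x11→b4/s0 L1-HIT; vc=[2]
#10 0xa→b2/s0 VC-HIT; vc=[4]
#11 0xb→b2/s0 L1-HIT; vc=[4]
#12 0x13→b4/s0 VC-HIT; vc=[2]
#13 0x12→b4/s0 L1-HIT; vc=[2]

SEQ = [MISS, L1-HIT, L1-HIT, L1-HIT, L1-HIT, L1-HIT, L1-HIT, L1-HIT, MISS, L1-HIT, VC-HIT, L1-HIT, VC-HIT, L1-HIT]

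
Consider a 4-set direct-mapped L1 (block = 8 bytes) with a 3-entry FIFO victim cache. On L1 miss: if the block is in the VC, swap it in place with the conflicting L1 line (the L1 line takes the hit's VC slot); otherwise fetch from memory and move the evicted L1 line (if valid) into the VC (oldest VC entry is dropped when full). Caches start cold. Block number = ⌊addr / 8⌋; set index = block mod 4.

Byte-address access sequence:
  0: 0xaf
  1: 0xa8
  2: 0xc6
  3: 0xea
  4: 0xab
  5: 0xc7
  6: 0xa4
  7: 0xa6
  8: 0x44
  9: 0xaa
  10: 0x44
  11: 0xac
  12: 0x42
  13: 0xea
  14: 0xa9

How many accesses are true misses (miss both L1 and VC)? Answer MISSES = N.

MISSES = 5

#0 0xaf→b21/s1 MISS; vc=[]
#1 0xa8→b21/s1 L1-HIT; vc=[]
#2 0xc6→b24/s0 MISS; vc=[]
#3 0xea→b29/s1 MISS; vc=[21]
#4 0xab→b21/s1 VC-HIT; vc=[29]
#5 0xc7→b24/s0 L1-HIT; vc=[29]
#6 0xa4→b20/s0 MISS; vc=[29,24]
#7 0xa6→b20/s0 L1-HIT; vc=[29,24]
#8 0x44→b8/s0 MISS; vc=[29,24,20]
#9 0xaa→b21/s1 L1-HIT; vc=[29,24,20]
#10 0x44→b8/s0 L1-HIT; vc=[29,24,20]
#11 0xac→b21/s1 L1-HIT; vc=[29,24,20]
#12 0x42→b8/s0 L1-HIT; vc=[29,24,20]
#13 0xea→b29/s1 VC-HIT; vc=[21,24,20]
#14 0xa9→b21/s1 VC-HIT; vc=[29,24,20]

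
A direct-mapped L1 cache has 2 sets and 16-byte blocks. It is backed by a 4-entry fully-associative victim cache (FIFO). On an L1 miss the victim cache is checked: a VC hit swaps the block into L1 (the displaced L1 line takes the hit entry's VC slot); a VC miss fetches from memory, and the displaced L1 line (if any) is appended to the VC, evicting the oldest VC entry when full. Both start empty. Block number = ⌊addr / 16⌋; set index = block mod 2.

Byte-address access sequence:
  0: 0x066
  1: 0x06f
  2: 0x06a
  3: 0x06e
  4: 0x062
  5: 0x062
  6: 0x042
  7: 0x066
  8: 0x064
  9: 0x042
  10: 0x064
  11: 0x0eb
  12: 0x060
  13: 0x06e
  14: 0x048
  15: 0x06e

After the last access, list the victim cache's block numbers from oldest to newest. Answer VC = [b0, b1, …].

0: 0x66 (blk 6, set 0) → MISS  vc=[]
1: 0x6f (blk 6, set 0) → L1-HIT  vc=[]
2: 0x6a (blk 6, set 0) → L1-HIT  vc=[]
3: 0x6e (blk 6, set 0) → L1-HIT  vc=[]
4: 0x62 (blk 6, set 0) → L1-HIT  vc=[]
5: 0x62 (blk 6, set 0) → L1-HIT  vc=[]
6: 0x42 (blk 4, set 0) → MISS  vc=[6]
7: 0x66 (blk 6, set 0) → VC-HIT  vc=[4]
8: 0x64 (blk 6, set 0) → L1-HIT  vc=[4]
9: 0x42 (blk 4, set 0) → VC-HIT  vc=[6]
10: 0x64 (blk 6, set 0) → VC-HIT  vc=[4]
11: 0xeb (blk 14, set 0) → MISS  vc=[4, 6]
12: 0x60 (blk 6, set 0) → VC-HIT  vc=[4, 14]
13: 0x6e (blk 6, set 0) → L1-HIT  vc=[4, 14]
14: 0x48 (blk 4, set 0) → VC-HIT  vc=[6, 14]
15: 0x6e (blk 6, set 0) → VC-HIT  vc=[4, 14]

VC = [4, 14]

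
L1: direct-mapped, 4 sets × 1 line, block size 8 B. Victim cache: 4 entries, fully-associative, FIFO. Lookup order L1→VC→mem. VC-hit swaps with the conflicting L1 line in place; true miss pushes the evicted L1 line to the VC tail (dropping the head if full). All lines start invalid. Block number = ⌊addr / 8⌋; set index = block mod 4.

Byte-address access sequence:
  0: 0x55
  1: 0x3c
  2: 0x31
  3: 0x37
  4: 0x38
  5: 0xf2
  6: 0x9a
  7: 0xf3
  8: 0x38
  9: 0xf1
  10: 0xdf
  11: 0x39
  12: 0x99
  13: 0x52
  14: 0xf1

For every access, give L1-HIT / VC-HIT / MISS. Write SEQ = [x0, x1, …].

#0 0x55→b10/s2 MISS; vc=[]
#1 0x3c→b7/s3 MISS; vc=[]
#2 0x31→b6/s2 MISS; vc=[10]
#3 0x37→b6/s2 L1-HIT; vc=[10]
#4 0x38→b7/s3 L1-HIT; vc=[10]
#5 0xf2→b30/s2 MISS; vc=[10,6]
#6 0x9a→b19/s3 MISS; vc=[10,6,7]
#7 0xf3→b30/s2 L1-HIT; vc=[10,6,7]
#8 0x38→b7/s3 VC-HIT; vc=[10,6,19]
#9 0xf1→b30/s2 L1-HIT; vc=[10,6,19]
#10 0xdf→b27/s3 MISS; vc=[10,6,19,7]
#11 0x39→b7/s3 VC-HIT; vc=[10,6,19,27]
#12 0x99→b19/s3 VC-HIT; vc=[10,6,7,27]
#13 0x52→b10/s2 VC-HIT; vc=[30,6,7,27]
#14 0xf1→b30/s2 VC-HIT; vc=[10,6,7,27]

SEQ = [MISS, MISS, MISS, L1-HIT, L1-HIT, MISS, MISS, L1-HIT, VC-HIT, L1-HIT, MISS, VC-HIT, VC-HIT, VC-HIT, VC-HIT]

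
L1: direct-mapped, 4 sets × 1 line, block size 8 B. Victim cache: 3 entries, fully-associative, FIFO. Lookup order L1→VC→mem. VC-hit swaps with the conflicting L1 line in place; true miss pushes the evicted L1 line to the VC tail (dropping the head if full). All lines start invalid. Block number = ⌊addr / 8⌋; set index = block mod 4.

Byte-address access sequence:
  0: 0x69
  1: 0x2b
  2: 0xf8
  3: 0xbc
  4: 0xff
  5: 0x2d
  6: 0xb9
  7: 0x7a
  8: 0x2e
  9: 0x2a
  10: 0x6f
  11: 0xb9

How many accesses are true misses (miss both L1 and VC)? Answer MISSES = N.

#0 0x69→b13/s1 MISS; vc=[]
#1 0x2b→b5/s1 MISS; vc=[13]
#2 0xf8→b31/s3 MISS; vc=[13]
#3 0xbc→b23/s3 MISS; vc=[13,31]
#4 0xff→b31/s3 VC-HIT; vc=[13,23]
#5 0x2d→b5/s1 L1-HIT; vc=[13,23]
#6 0xb9→b23/s3 VC-HIT; vc=[13,31]
#7 0x7a→b15/s3 MISS; vc=[13,31,23]
#8 0x2e→b5/s1 L1-HIT; vc=[13,31,23]
#9 0x2a→b5/s1 L1-HIT; vc=[13,31,23]
#10 0x6f→b13/s1 VC-HIT; vc=[5,31,23]
#11 0xb9→b23/s3 VC-HIT; vc=[5,31,15]

MISSES = 5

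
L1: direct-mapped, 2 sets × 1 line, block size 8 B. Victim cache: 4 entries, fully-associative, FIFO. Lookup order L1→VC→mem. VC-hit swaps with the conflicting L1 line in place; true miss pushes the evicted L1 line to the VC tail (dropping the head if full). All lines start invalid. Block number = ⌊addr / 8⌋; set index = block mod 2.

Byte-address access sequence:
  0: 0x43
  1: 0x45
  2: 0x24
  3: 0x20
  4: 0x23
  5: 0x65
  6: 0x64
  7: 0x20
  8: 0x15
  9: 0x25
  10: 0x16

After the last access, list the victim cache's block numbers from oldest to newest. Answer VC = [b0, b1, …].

VC = [8, 12, 4]

#0 0x43→b8/s0 MISS; vc=[]
#1 0x45→b8/s0 L1-HIT; vc=[]
#2 0x24→b4/s0 MISS; vc=[8]
#3 0x20→b4/s0 L1-HIT; vc=[8]
#4 0x23→b4/s0 L1-HIT; vc=[8]
#5 0x65→b12/s0 MISS; vc=[8,4]
#6 0x64→b12/s0 L1-HIT; vc=[8,4]
#7 0x20→b4/s0 VC-HIT; vc=[8,12]
#8 0x15→b2/s0 MISS; vc=[8,12,4]
#9 0x25→b4/s0 VC-HIT; vc=[8,12,2]
#10 0x16→b2/s0 VC-HIT; vc=[8,12,4]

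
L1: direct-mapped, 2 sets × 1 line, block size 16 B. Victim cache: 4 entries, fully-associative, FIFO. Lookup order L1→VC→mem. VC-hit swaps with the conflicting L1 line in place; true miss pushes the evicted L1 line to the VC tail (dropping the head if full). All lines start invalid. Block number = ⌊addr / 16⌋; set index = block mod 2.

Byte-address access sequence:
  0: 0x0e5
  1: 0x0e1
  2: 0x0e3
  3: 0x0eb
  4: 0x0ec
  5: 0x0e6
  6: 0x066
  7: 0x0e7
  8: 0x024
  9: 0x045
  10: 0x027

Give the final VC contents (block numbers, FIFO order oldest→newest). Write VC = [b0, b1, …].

  [0] addr=0xe5 blk=14 s=0: MISS | VC []
  [1] addr=0xe1 blk=14 s=0: L1-HIT | VC []
  [2] addr=0xe3 blk=14 s=0: L1-HIT | VC []
  [3] addr=0xeb blk=14 s=0: L1-HIT | VC []
  [4] addr=0xec blk=14 s=0: L1-HIT | VC []
  [5] addr=0xe6 blk=14 s=0: L1-HIT | VC []
  [6] addr=0x66 blk=6 s=0: MISS | VC [14]
  [7] addr=0xe7 blk=14 s=0: VC-HIT | VC [6]
  [8] addr=0x24 blk=2 s=0: MISS | VC [6, 14]
  [9] addr=0x45 blk=4 s=0: MISS | VC [6, 14, 2]
  [10] addr=0x27 blk=2 s=0: VC-HIT | VC [6, 14, 4]

VC = [6, 14, 4]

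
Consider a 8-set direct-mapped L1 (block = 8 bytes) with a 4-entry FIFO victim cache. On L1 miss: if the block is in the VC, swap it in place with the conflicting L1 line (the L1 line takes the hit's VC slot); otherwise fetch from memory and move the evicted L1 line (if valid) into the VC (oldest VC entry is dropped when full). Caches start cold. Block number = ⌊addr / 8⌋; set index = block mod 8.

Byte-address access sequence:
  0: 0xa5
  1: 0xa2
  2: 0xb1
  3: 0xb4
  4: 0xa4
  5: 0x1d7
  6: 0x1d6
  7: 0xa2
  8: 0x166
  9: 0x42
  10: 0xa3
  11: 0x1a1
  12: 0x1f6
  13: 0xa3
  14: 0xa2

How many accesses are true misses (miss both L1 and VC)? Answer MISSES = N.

MISSES = 7

#0 0xa5→b20/s4 MISS; vc=[]
#1 0xa2→b20/s4 L1-HIT; vc=[]
#2 0xb1→b22/s6 MISS; vc=[]
#3 0xb4→b22/s6 L1-HIT; vc=[]
#4 0xa4→b20/s4 L1-HIT; vc=[]
#5 0x1d7→b58/s2 MISS; vc=[]
#6 0x1d6→b58/s2 L1-HIT; vc=[]
#7 0xa2→b20/s4 L1-HIT; vc=[]
#8 0x166→b44/s4 MISS; vc=[20]
#9 0x42→b8/s0 MISS; vc=[20]
#10 0xa3→b20/s4 VC-HIT; vc=[44]
#11 0x1a1→b52/s4 MISS; vc=[44,20]
#12 0x1f6→b62/s6 MISS; vc=[44,20,22]
#13 0xa3→b20/s4 VC-HIT; vc=[44,52,22]
#14 0xa2→b20/s4 L1-HIT; vc=[44,52,22]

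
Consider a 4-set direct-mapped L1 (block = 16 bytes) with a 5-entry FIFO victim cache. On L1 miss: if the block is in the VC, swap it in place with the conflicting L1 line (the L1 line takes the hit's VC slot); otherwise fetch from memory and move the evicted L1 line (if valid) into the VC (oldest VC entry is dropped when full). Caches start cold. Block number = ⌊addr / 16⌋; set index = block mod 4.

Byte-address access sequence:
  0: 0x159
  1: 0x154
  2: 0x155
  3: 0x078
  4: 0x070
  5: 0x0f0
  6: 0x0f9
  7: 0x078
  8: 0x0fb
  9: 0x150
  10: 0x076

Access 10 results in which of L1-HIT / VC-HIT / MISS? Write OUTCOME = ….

OUTCOME = VC-HIT

0: 0x159 (blk 21, set 1) → MISS  vc=[]
1: 0x154 (blk 21, set 1) → L1-HIT  vc=[]
2: 0x155 (blk 21, set 1) → L1-HIT  vc=[]
3: 0x78 (blk 7, set 3) → MISS  vc=[]
4: 0x70 (blk 7, set 3) → L1-HIT  vc=[]
5: 0xf0 (blk 15, set 3) → MISS  vc=[7]
6: 0xf9 (blk 15, set 3) → L1-HIT  vc=[7]
7: 0x78 (blk 7, set 3) → VC-HIT  vc=[15]
8: 0xfb (blk 15, set 3) → VC-HIT  vc=[7]
9: 0x150 (blk 21, set 1) → L1-HIT  vc=[7]
10: 0x76 (blk 7, set 3) → VC-HIT  vc=[15]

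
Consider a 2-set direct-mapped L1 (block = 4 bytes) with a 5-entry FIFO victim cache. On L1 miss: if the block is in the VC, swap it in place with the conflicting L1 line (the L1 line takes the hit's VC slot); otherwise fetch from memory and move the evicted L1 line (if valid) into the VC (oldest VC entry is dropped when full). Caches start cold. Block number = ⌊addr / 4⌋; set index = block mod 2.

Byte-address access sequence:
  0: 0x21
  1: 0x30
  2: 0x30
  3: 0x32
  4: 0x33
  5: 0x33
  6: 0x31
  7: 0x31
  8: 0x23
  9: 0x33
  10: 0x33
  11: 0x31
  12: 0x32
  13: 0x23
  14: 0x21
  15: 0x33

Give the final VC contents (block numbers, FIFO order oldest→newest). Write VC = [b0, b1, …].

#0 0x21→b8/s0 MISS; vc=[]
#1 0x30→b12/s0 MISS; vc=[8]
#2 0x30→b12/s0 L1-HIT; vc=[8]
#3 0x32→b12/s0 L1-HIT; vc=[8]
#4 0x33→b12/s0 L1-HIT; vc=[8]
#5 0x33→b12/s0 L1-HIT; vc=[8]
#6 0x31→b12/s0 L1-HIT; vc=[8]
#7 0x31→b12/s0 L1-HIT; vc=[8]
#8 0x23→b8/s0 VC-HIT; vc=[12]
#9 0x33→b12/s0 VC-HIT; vc=[8]
#10 0x33→b12/s0 L1-HIT; vc=[8]
#11 0x31→b12/s0 L1-HIT; vc=[8]
#12 0x32→b12/s0 L1-HIT; vc=[8]
#13 0x23→b8/s0 VC-HIT; vc=[12]
#14 0x21→b8/s0 L1-HIT; vc=[12]
#15 0x33→b12/s0 VC-HIT; vc=[8]

VC = [8]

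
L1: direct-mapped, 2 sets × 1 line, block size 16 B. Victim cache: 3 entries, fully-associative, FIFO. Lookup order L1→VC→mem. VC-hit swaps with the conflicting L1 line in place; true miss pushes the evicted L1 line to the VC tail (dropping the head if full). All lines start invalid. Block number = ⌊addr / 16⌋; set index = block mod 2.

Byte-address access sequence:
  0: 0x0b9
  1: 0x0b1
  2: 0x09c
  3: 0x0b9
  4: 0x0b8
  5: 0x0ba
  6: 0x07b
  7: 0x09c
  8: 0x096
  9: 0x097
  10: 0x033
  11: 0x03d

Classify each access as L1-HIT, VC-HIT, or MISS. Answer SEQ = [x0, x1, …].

#0 0xb9→b11/s1 MISS; vc=[]
#1 0xb1→b11/s1 L1-HIT; vc=[]
#2 0x9c→b9/s1 MISS; vc=[11]
#3 0xb9→b11/s1 VC-HIT; vc=[9]
#4 0xb8→b11/s1 L1-HIT; vc=[9]
#5 0xba→b11/s1 L1-HIT; vc=[9]
#6 0x7b→b7/s1 MISS; vc=[9,11]
#7 0x9c→b9/s1 VC-HIT; vc=[7,11]
#8 0x96→b9/s1 L1-HIT; vc=[7,11]
#9 0x97→b9/s1 L1-HIT; vc=[7,11]
#10 0x33→b3/s1 MISS; vc=[7,11,9]
#11 0x3d→b3/s1 L1-HIT; vc=[7,11,9]

SEQ = [MISS, L1-HIT, MISS, VC-HIT, L1-HIT, L1-HIT, MISS, VC-HIT, L1-HIT, L1-HIT, MISS, L1-HIT]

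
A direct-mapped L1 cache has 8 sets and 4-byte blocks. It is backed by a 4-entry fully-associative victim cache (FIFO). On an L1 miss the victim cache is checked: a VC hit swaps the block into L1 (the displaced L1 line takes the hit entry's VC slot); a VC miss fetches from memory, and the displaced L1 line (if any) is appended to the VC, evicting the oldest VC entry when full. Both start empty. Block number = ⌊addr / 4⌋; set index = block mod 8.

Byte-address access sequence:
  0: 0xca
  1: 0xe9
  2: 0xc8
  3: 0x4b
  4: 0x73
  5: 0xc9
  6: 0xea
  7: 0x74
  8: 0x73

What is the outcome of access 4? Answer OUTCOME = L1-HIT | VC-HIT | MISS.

OUTCOME = MISS

  [0] addr=0xca blk=50 s=2: MISS | VC []
  [1] addr=0xe9 blk=58 s=2: MISS | VC [50]
  [2] addr=0xc8 blk=50 s=2: VC-HIT | VC [58]
  [3] addr=0x4b blk=18 s=2: MISS | VC [58, 50]
  [4] addr=0x73 blk=28 s=4: MISS | VC [58, 50]
  [5] addr=0xc9 blk=50 s=2: VC-HIT | VC [58, 18]
  [6] addr=0xea blk=58 s=2: VC-HIT | VC [50, 18]
  [7] addr=0x74 blk=29 s=5: MISS | VC [50, 18]
  [8] addr=0x73 blk=28 s=4: L1-HIT | VC [50, 18]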